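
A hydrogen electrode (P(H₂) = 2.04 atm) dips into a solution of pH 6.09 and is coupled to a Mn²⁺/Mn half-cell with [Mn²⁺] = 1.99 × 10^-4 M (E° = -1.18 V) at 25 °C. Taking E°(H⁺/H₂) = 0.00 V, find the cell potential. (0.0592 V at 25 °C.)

0.92 V

The hydrogen couple is the cathode, so E°_cell = 1.18 V; n = 2.
[H⁺] = 10^(−6.09) = 8.1 × 10^-7 M, and Q = [Mn²⁺]·P(H₂) / [H⁺]^2 = 6.14 × 10^8.
E = E° − (0.0592/2) log Q = 1.18 − (0.0592/2)(8.788) = 0.920 V.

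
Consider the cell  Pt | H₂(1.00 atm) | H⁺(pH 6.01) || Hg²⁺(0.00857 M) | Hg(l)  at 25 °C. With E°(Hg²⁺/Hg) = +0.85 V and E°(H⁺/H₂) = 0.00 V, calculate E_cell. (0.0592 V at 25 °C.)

The Hg²⁺/Hg couple is the cathode, so E°_cell = 0.85 V; n = 2.
[H⁺] = 10^(−6.01) = 9.8 × 10^-7 M, and Q = [H⁺]^2 / ([Hg²⁺]·P(H₂)) = 1.11 × 10^-10.
E = E° − (0.0592/2) log Q = 0.85 − (0.0592/2)(-9.953) = 1.145 V.

1.14 V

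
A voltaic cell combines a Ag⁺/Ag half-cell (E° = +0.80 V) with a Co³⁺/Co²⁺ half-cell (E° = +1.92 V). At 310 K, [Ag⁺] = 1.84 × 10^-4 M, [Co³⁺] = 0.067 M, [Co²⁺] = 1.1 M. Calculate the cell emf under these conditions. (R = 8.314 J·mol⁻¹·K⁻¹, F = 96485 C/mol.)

1.27 V

The Co³⁺/Co²⁺ couple has the higher reduction potential and acts as the cathode, so E°_cell = +1.92 − (+0.80) = 1.12 V.
Balancing electrons gives n = 1; the reaction quotient is Q = [Ag⁺]·[Co²⁺]/[Co³⁺] = 0.00302.
E = E° − (RT/nF) ln Q = 1.12 − (8.314×310)/(1×96485) × (-5.802) = 1.120 + 0.155 = 1.275 V.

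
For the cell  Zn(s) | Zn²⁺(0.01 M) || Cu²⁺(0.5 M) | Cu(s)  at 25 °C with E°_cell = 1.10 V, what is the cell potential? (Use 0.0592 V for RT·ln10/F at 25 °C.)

Balancing electrons gives n = 2; the reaction quotient is Q = [Zn²⁺]/[Cu²⁺] = 0.0200.
At 25 °C, E = E° − (0.0592/n) log Q = 1.10 − (0.0592/2)(-1.699) = 1.100 + 0.050 = 1.150 V.

1.15 V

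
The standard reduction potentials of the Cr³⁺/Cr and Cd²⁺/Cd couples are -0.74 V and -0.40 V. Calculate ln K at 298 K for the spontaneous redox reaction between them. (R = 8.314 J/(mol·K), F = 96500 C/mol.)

E°_cell = -0.40 − (-0.74) = 0.34 V, with n = 6 electrons transferred.
At equilibrium E = 0, so the Nernst equation gives ln K = nFE°/RT = (6)(96500)(0.34)/((8.314)(298)) = 79.46.

ln K = 79.5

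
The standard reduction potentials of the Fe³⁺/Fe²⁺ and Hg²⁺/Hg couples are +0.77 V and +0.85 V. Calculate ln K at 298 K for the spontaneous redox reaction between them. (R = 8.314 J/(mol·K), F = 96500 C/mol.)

E°_cell = +0.85 − (+0.77) = 0.08 V, with n = 2 electrons transferred.
At equilibrium E = 0, so the Nernst equation gives ln K = nFE°/RT = (2)(96500)(0.08)/((8.314)(298)) = 6.23.

ln K = 6.2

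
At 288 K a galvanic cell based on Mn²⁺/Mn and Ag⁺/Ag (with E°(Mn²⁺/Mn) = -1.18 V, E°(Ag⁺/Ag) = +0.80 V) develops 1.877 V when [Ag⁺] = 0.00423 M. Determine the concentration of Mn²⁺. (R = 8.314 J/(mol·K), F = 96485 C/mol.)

From the Nernst equation, ln Q = nF(E° − E)/RT = 2×96485×(1.98 − 1.877)/(8.314×288) = 8.301, so Q = 4030.
With Q = [Mn²⁺]/[Ag⁺]^2 and the known concentrations, [Mn²⁺] in the numerator gives [Mn²⁺] = 0.072 M.

0.072 M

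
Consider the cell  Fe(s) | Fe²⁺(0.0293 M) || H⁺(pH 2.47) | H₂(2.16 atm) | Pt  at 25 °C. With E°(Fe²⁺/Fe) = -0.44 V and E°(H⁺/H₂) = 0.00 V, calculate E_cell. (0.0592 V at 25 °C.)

0.33 V

The hydrogen couple is the cathode, so E°_cell = 0.44 V; n = 2.
[H⁺] = 10^(−2.47) = 0.0034 M, and Q = [Fe²⁺]·P(H₂) / [H⁺]^2 = 5510.
E = E° − (0.0592/2) log Q = 0.44 − (0.0592/2)(3.741) = 0.329 V.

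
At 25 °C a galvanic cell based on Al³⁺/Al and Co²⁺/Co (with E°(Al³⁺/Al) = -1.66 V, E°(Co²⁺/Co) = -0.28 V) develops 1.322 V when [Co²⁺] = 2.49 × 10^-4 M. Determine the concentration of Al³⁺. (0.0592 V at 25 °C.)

From the Nernst equation, log Q = n(E° − E)/0.0592 = 6(1.38 − 1.322)/0.0592 = 5.878, so Q = 7.56 × 10^5.
With Q = [Al³⁺]^2/[Co²⁺]^3 and the known concentrations, [Al³⁺]^2 in the numerator gives [Al³⁺] = 0.0034 M.

0.0034 M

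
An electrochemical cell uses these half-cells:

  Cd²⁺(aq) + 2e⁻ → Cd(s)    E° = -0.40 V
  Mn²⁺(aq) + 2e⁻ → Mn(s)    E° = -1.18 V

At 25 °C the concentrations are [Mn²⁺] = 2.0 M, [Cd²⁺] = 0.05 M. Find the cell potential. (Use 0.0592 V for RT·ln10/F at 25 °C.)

The Cd²⁺/Cd couple has the higher reduction potential and acts as the cathode, so E°_cell = -0.40 − (-1.18) = 0.78 V.
Balancing electrons gives n = 2; the reaction quotient is Q = [Mn²⁺]/[Cd²⁺] = 40.0.
At 25 °C, E = E° − (0.0592/n) log Q = 0.78 − (0.0592/2)(1.602) = 0.780 − 0.047 = 0.733 V.

0.733 V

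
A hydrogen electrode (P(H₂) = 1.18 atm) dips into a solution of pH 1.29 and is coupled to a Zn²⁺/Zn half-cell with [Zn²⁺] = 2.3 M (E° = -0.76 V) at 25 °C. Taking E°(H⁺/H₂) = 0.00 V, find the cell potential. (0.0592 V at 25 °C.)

The hydrogen couple is the cathode, so E°_cell = 0.76 V; n = 2.
[H⁺] = 10^(−1.29) = 0.051 M, and Q = [Zn²⁺]·P(H₂) / [H⁺]^2 = 1030.
E = E° − (0.0592/2) log Q = 0.76 − (0.0592/2)(3.014) = 0.671 V.

0.67 V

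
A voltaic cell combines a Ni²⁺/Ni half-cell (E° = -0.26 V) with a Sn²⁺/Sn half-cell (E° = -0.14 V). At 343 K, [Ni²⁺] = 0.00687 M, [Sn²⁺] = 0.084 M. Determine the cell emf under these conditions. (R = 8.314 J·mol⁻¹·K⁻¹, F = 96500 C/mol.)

0.157 V

The Sn²⁺/Sn couple has the higher reduction potential and acts as the cathode, so E°_cell = -0.14 − (-0.26) = 0.12 V.
Balancing electrons gives n = 2; the reaction quotient is Q = [Ni²⁺]/[Sn²⁺] = 0.0818.
E = E° − (RT/nF) ln Q = 0.12 − (8.314×343)/(2×96500) × (-2.504) = 0.120 + 0.037 = 0.157 V.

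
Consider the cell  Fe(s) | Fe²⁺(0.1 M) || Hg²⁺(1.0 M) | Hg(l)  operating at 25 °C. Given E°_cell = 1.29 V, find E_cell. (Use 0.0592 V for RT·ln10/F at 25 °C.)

1.32 V

Balancing electrons gives n = 2; the reaction quotient is Q = [Fe²⁺]/[Hg²⁺] = 0.100.
At 25 °C, E = E° − (0.0592/n) log Q = 1.29 − (0.0592/2)(-1.000) = 1.290 + 0.030 = 1.320 V.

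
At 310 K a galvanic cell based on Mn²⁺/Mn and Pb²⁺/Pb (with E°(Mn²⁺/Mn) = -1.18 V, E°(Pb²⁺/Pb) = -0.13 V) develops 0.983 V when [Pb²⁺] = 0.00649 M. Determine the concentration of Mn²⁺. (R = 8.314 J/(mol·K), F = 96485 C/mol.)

0.98 M

From the Nernst equation, ln Q = nF(E° − E)/RT = 2×96485×(1.05 − 0.983)/(8.314×310) = 5.016, so Q = 151.
With Q = [Mn²⁺]/[Pb²⁺] and the known concentrations, [Mn²⁺] in the numerator gives [Mn²⁺] = 0.98 M.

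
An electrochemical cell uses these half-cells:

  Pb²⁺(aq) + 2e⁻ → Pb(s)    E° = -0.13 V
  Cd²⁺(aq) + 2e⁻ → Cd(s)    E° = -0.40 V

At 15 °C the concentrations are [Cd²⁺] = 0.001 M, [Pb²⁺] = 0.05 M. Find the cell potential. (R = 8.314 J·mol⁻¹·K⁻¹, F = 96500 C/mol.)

The Pb²⁺/Pb couple has the higher reduction potential and acts as the cathode, so E°_cell = -0.13 − (-0.40) = 0.27 V.
Balancing electrons gives n = 2; the reaction quotient is Q = [Cd²⁺]/[Pb²⁺] = 0.0200.
E = E° − (RT/nF) ln Q = 0.27 − (8.314×288)/(2×96500) × (-3.912) = 0.270 + 0.049 = 0.319 V.

0.319 V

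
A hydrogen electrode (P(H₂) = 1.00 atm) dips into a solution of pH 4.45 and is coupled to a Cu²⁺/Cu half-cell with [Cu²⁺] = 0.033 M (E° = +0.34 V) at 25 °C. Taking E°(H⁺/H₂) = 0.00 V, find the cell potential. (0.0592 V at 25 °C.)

The Cu²⁺/Cu couple is the cathode, so E°_cell = 0.34 V; n = 2.
[H⁺] = 10^(−4.45) = 3.5 × 10^-5 M, and Q = [H⁺]^2 / ([Cu²⁺]·P(H₂)) = 3.81 × 10^-8.
E = E° − (0.0592/2) log Q = 0.34 − (0.0592/2)(-7.419) = 0.560 V.

0.56 V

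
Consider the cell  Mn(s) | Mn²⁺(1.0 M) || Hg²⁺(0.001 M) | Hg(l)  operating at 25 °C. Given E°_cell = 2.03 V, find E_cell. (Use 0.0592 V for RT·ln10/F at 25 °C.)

1.94 V

Balancing electrons gives n = 2; the reaction quotient is Q = [Mn²⁺]/[Hg²⁺] = 1000.
At 25 °C, E = E° − (0.0592/n) log Q = 2.03 − (0.0592/2)(3.000) = 2.030 − 0.089 = 1.941 V.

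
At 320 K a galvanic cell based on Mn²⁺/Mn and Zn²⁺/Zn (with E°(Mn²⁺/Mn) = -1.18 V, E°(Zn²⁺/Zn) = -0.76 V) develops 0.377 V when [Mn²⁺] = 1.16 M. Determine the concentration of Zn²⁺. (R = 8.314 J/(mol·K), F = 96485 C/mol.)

0.051 M

From the Nernst equation, ln Q = nF(E° − E)/RT = 2×96485×(0.42 − 0.377)/(8.314×320) = 3.119, so Q = 22.6.
With Q = [Mn²⁺]/[Zn²⁺] and the known concentrations, [Zn²⁺] in the denominator gives [Zn²⁺] = 0.051 M.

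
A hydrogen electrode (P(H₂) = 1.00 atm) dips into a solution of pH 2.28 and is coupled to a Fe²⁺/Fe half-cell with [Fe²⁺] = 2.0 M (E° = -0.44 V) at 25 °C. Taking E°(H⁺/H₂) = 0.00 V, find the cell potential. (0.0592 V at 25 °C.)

0.30 V

The hydrogen couple is the cathode, so E°_cell = 0.44 V; n = 2.
[H⁺] = 10^(−2.28) = 0.0052 M, and Q = [Fe²⁺]·P(H₂) / [H⁺]^2 = 7.26 × 10^4.
E = E° − (0.0592/2) log Q = 0.44 − (0.0592/2)(4.861) = 0.296 V.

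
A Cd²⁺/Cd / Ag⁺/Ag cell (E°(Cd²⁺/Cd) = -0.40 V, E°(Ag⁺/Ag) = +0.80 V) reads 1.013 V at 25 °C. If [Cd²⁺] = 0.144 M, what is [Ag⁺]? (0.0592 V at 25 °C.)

2.6 × 10^-4 M

From the Nernst equation, log Q = n(E° − E)/0.0592 = 2(1.20 − 1.013)/0.0592 = 6.318, so Q = 2.08 × 10^6.
With Q = [Cd²⁺]/[Ag⁺]^2 and the known concentrations, [Ag⁺]^2 in the denominator gives [Ag⁺] = 2.6 × 10^-4 M.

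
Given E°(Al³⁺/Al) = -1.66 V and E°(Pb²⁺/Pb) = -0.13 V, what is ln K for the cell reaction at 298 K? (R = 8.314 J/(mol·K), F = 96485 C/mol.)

E°_cell = -0.13 − (-1.66) = 1.53 V, with n = 6 electrons transferred.
At equilibrium E = 0, so the Nernst equation gives ln K = nFE°/RT = (6)(96485)(1.53)/((8.314)(298)) = 357.50.

ln K = 357.5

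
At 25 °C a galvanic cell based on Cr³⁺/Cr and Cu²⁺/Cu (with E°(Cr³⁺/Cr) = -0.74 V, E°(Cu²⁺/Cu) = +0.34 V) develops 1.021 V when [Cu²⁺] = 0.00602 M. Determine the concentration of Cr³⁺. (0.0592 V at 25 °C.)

From the Nernst equation, log Q = n(E° − E)/0.0592 = 6(1.08 − 1.021)/0.0592 = 5.980, so Q = 9.54 × 10^5.
With Q = [Cr³⁺]^2/[Cu²⁺]^3 and the known concentrations, [Cr³⁺]^2 in the numerator gives [Cr³⁺] = 0.46 M.

0.46 M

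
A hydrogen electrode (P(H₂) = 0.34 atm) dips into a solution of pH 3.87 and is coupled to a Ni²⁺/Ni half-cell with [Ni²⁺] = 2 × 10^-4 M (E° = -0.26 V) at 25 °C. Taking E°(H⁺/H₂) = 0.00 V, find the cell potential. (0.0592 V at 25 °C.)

0.15 V

The hydrogen couple is the cathode, so E°_cell = 0.26 V; n = 2.
[H⁺] = 10^(−3.87) = 1.3 × 10^-4 M, and Q = [Ni²⁺]·P(H₂) / [H⁺]^2 = 3740.
E = E° − (0.0592/2) log Q = 0.26 − (0.0592/2)(3.573) = 0.154 V.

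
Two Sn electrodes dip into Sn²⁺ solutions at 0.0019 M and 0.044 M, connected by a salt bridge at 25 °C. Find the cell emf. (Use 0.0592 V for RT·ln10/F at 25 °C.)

Both half-cells are Sn²⁺/Sn, so E°_cell = 0. The concentrated side is the cathode; the cell reaction moves Sn²⁺ from high to low concentration with n = 2.
Q = [Sn²⁺]_dilute/[Sn²⁺]_conc = 0.0019/0.044 = 0.0432.
E = 0 − (0.0592/2) log Q = −(0.0592/2)(-1.365) = 0.0404 V.

0.040 V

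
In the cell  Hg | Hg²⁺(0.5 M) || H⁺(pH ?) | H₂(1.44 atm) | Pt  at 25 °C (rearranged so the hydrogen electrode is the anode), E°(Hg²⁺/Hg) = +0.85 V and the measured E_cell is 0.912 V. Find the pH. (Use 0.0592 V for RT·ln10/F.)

E°_cell = 0.85 V and n = 2.
log Q = n(E° − E)/0.0592 = 2×(0.85 − 0.912)/0.0592 = -2.095.
With Q = [H⁺]^2 / ([Hg²⁺]·P(H₂)), solving for [H⁺] gives log[H⁺] = -1.119, so pH = 1.12.

pH = 1.12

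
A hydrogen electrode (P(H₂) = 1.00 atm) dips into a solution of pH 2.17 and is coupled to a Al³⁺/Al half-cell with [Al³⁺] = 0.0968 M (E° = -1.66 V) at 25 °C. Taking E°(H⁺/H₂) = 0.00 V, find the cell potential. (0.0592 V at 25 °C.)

1.55 V

The hydrogen couple is the cathode, so E°_cell = 1.66 V; n = 6.
[H⁺] = 10^(−2.17) = 0.0068 M, and Q = [Al³⁺]^2·P(H₂)^3 / [H⁺]^6 = 9.81 × 10^10.
E = E° − (0.0592/6) log Q = 1.66 − (0.0592/6)(10.992) = 1.552 V.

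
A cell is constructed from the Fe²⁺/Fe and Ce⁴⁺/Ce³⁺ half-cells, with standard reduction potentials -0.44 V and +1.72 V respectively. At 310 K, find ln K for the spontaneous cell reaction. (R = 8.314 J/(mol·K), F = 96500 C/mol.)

ln K = 161.7

E°_cell = +1.72 − (-0.44) = 2.16 V, with n = 2 electrons transferred.
At equilibrium E = 0, so the Nernst equation gives ln K = nFE°/RT = (2)(96500)(2.16)/((8.314)(310)) = 161.75.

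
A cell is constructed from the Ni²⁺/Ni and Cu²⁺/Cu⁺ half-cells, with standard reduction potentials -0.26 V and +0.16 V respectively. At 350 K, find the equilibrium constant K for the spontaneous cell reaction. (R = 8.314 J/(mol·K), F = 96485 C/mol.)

E°_cell = +0.16 − (-0.26) = 0.42 V, with n = 2 electrons transferred.
At equilibrium E = 0, so the Nernst equation gives ln K = nFE°/RT = (2)(96485)(0.42)/((8.314)(350)) = 27.85.
K = e^27.85 = 1.2 × 10^12.

1.2 × 10^12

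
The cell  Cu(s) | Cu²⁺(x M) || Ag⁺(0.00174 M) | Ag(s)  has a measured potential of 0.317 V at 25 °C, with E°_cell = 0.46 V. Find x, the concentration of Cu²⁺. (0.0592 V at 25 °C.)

From the Nernst equation, log Q = n(E° − E)/0.0592 = 2(0.46 − 0.317)/0.0592 = 4.831, so Q = 6.78 × 10^4.
With Q = [Cu²⁺]/[Ag⁺]^2 and the known concentrations, [Cu²⁺] in the numerator gives [Cu²⁺] = 0.21 M.

0.21 M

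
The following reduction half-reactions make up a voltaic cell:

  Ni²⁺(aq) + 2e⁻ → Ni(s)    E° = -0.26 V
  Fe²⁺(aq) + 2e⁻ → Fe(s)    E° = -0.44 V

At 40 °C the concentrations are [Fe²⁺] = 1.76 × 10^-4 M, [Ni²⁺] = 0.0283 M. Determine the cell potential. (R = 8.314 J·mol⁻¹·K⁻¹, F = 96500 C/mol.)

The Ni²⁺/Ni couple has the higher reduction potential and acts as the cathode, so E°_cell = -0.26 − (-0.44) = 0.18 V.
Balancing electrons gives n = 2; the reaction quotient is Q = [Fe²⁺]/[Ni²⁺] = 0.00622.
E = E° − (RT/nF) ln Q = 0.18 − (8.314×313)/(2×96500) × (-5.080) = 0.180 + 0.068 = 0.248 V.

0.248 V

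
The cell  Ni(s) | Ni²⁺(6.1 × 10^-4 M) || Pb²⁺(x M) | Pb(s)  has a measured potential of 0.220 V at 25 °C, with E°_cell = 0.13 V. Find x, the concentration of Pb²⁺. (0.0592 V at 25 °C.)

From the Nernst equation, log Q = n(E° − E)/0.0592 = 2(0.13 − 0.220)/0.0592 = -3.041, so Q = 9.11 × 10^-4.
With Q = [Ni²⁺]/[Pb²⁺] and the known concentrations, [Pb²⁺] in the denominator gives [Pb²⁺] = 0.67 M.

0.67 M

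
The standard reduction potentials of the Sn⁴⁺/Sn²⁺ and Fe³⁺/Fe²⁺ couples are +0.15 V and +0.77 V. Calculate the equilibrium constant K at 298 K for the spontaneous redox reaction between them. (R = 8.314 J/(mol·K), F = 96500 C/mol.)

E°_cell = +0.77 − (+0.15) = 0.62 V, with n = 2 electrons transferred.
At equilibrium E = 0, so the Nernst equation gives ln K = nFE°/RT = (2)(96500)(0.62)/((8.314)(298)) = 48.30.
K = e^48.30 = 9.4 × 10^20.

9.4 × 10^20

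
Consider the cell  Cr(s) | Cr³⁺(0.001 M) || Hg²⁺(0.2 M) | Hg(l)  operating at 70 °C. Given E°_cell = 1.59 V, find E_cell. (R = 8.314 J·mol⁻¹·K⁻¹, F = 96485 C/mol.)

Balancing electrons gives n = 6; the reaction quotient is Q = [Cr³⁺]^2/[Hg²⁺]^3 = 1.25 × 10^-4.
E = E° − (RT/nF) ln Q = 1.59 − (8.314×343)/(6×96485) × (-8.987) = 1.590 + 0.044 = 1.634 V.

1.63 V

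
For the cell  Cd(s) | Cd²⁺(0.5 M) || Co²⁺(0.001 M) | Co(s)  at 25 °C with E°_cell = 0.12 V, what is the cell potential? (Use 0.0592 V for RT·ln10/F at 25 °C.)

0.040 V

Balancing electrons gives n = 2; the reaction quotient is Q = [Cd²⁺]/[Co²⁺] = 500.
At 25 °C, E = E° − (0.0592/n) log Q = 0.12 − (0.0592/2)(2.699) = 0.120 − 0.080 = 0.040 V.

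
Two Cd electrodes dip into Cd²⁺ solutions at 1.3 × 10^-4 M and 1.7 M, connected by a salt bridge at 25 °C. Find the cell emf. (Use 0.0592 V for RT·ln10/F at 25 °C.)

0.12 V

Both half-cells are Cd²⁺/Cd, so E°_cell = 0. The concentrated side is the cathode; the cell reaction moves Cd²⁺ from high to low concentration with n = 2.
Q = [Cd²⁺]_dilute/[Cd²⁺]_conc = 1.3 × 10^-4/1.7 = 7.65 × 10^-5.
E = 0 − (0.0592/2) log Q = −(0.0592/2)(-4.117) = 0.1219 V.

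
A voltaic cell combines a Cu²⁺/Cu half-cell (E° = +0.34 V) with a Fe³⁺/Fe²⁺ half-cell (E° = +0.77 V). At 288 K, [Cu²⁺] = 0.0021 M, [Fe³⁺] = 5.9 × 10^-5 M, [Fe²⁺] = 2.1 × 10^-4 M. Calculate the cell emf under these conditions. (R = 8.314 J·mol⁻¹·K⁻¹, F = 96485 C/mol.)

The Fe³⁺/Fe²⁺ couple has the higher reduction potential and acts as the cathode, so E°_cell = +0.77 − (+0.34) = 0.43 V.
Balancing electrons gives n = 2; the reaction quotient is Q = [Cu²⁺]·[Fe²⁺]^2/[Fe³⁺]^2 = 0.0266.
E = E° − (RT/nF) ln Q = 0.43 − (8.314×288)/(2×96485) × (-3.627) = 0.430 + 0.045 = 0.475 V.

0.475 V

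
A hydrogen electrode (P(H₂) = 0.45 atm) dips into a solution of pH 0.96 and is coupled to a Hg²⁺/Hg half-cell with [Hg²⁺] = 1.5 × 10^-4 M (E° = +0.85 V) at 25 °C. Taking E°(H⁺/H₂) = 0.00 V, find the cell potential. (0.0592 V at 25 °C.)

0.78 V

The Hg²⁺/Hg couple is the cathode, so E°_cell = 0.85 V; n = 2.
[H⁺] = 10^(−0.96) = 0.11 M, and Q = [H⁺]^2 / ([Hg²⁺]·P(H₂)) = 178.
E = E° − (0.0592/2) log Q = 0.85 − (0.0592/2)(2.251) = 0.783 V.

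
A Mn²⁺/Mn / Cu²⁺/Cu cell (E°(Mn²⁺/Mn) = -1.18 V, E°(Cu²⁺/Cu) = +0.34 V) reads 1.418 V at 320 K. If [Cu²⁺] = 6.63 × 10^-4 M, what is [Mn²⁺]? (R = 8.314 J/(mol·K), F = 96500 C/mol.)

From the Nernst equation, ln Q = nF(E° − E)/RT = 2×96500×(1.52 − 1.418)/(8.314×320) = 7.399, so Q = 1640.
With Q = [Mn²⁺]/[Cu²⁺] and the known concentrations, [Mn²⁺] in the numerator gives [Mn²⁺] = 1.1 M.

1.1 M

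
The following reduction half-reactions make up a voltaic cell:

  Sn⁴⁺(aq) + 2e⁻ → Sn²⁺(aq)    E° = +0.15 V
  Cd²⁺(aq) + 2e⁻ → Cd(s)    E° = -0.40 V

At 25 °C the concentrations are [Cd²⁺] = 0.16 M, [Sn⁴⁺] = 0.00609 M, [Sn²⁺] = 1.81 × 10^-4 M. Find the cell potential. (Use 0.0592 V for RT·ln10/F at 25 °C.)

The Sn⁴⁺/Sn²⁺ couple has the higher reduction potential and acts as the cathode, so E°_cell = +0.15 − (-0.40) = 0.55 V.
Balancing electrons gives n = 2; the reaction quotient is Q = [Cd²⁺]·[Sn²⁺]/[Sn⁴⁺] = 0.00476.
At 25 °C, E = E° − (0.0592/n) log Q = 0.55 − (0.0592/2)(-2.323) = 0.550 + 0.069 = 0.619 V.

0.619 V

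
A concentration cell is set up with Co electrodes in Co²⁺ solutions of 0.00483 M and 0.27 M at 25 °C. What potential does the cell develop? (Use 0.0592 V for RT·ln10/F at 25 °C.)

0.052 V

Both half-cells are Co²⁺/Co, so E°_cell = 0. The concentrated side is the cathode; the cell reaction moves Co²⁺ from high to low concentration with n = 2.
Q = [Co²⁺]_dilute/[Co²⁺]_conc = 0.00483/0.27 = 0.0179.
E = 0 − (0.0592/2) log Q = −(0.0592/2)(-1.747) = 0.0517 V.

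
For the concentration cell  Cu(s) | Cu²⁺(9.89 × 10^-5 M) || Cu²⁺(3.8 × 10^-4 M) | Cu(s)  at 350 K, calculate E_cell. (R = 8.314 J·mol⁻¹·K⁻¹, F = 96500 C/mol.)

0.020 V

Both half-cells are Cu²⁺/Cu, so E°_cell = 0. The concentrated side is the cathode; the cell reaction moves Cu²⁺ from high to low concentration with n = 2.
Q = [Cu²⁺]_dilute/[Cu²⁺]_conc = 9.89 × 10^-5/3.8 × 10^-4 = 0.260.
E = 0 − (RT/nF) ln Q = −((8.314×350)/(2×96500))(-1.346) = 0.0203 V.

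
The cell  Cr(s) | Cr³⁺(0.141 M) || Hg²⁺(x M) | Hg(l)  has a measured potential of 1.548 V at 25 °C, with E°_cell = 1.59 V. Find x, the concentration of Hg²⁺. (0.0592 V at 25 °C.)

0.01 M

From the Nernst equation, log Q = n(E° − E)/0.0592 = 6(1.59 − 1.548)/0.0592 = 4.257, so Q = 1.81 × 10^4.
With Q = [Cr³⁺]^2/[Hg²⁺]^3 and the known concentrations, [Hg²⁺]^3 in the denominator gives [Hg²⁺] = 0.01 M.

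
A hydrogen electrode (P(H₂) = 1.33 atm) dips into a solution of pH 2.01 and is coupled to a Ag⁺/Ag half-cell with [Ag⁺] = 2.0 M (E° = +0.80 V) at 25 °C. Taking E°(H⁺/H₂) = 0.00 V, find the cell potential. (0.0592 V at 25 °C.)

0.94 V

The Ag⁺/Ag couple is the cathode, so E°_cell = 0.80 V; n = 2.
[H⁺] = 10^(−2.01) = 0.0098 M, and Q = [H⁺]^2 / ([Ag⁺]^2·P(H₂)) = 1.8 × 10^-5.
E = E° − (0.0592/2) log Q = 0.80 − (0.0592/2)(-4.746) = 0.940 V.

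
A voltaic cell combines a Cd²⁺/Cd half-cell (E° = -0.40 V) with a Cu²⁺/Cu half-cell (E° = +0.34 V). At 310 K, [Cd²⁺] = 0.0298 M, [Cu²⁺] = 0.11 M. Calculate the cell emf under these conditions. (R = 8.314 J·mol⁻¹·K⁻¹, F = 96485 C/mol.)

0.757 V

The Cu²⁺/Cu couple has the higher reduction potential and acts as the cathode, so E°_cell = +0.34 − (-0.40) = 0.74 V.
Balancing electrons gives n = 2; the reaction quotient is Q = [Cd²⁺]/[Cu²⁺] = 0.271.
E = E° − (RT/nF) ln Q = 0.74 − (8.314×310)/(2×96485) × (-1.306) = 0.740 + 0.017 = 0.757 V.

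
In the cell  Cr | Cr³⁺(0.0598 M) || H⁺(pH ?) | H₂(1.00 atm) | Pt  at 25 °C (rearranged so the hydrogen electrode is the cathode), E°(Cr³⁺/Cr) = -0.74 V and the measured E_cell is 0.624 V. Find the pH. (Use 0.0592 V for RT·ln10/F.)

pH = 2.37

E°_cell = 0.74 V and n = 6.
log Q = n(E° − E)/0.0592 = 6×(0.74 − 0.624)/0.0592 = 11.757.
With Q = [Cr³⁺]^2·P(H₂)^3 / [H⁺]^6, solving for [H⁺] gives log[H⁺] = -2.367, so pH = 2.37.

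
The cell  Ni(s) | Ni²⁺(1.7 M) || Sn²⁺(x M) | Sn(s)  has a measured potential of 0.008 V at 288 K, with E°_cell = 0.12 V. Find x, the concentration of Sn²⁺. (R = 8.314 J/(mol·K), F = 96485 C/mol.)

2 × 10^-4 M

From the Nernst equation, ln Q = nF(E° − E)/RT = 2×96485×(0.12 − 0.008)/(8.314×288) = 9.026, so Q = 8320.
With Q = [Ni²⁺]/[Sn²⁺] and the known concentrations, [Sn²⁺] in the denominator gives [Sn²⁺] = 2 × 10^-4 M.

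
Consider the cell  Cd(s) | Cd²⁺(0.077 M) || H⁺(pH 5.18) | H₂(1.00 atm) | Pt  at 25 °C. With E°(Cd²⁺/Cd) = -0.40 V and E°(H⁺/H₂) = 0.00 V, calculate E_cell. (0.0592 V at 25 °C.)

The hydrogen couple is the cathode, so E°_cell = 0.40 V; n = 2.
[H⁺] = 10^(−5.18) = 6.6 × 10^-6 M, and Q = [Cd²⁺]·P(H₂) / [H⁺]^2 = 1.76 × 10^9.
E = E° − (0.0592/2) log Q = 0.40 − (0.0592/2)(9.246) = 0.126 V.

0.13 V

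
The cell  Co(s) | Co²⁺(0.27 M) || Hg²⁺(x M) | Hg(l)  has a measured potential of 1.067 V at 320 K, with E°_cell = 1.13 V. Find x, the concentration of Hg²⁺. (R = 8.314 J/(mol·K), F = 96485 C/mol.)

0.0028 M

From the Nernst equation, ln Q = nF(E° − E)/RT = 2×96485×(1.13 − 1.067)/(8.314×320) = 4.570, so Q = 96.5.
With Q = [Co²⁺]/[Hg²⁺] and the known concentrations, [Hg²⁺] in the denominator gives [Hg²⁺] = 0.0028 M.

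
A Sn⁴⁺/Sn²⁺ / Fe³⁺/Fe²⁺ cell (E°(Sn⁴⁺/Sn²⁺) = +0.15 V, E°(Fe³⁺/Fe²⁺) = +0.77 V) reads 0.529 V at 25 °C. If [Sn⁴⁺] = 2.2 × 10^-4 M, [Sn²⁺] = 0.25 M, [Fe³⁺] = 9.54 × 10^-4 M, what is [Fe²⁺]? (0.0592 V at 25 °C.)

1.1 M

From the Nernst equation, log Q = n(E° − E)/0.0592 = 2(0.62 − 0.529)/0.0592 = 3.074, so Q = 1190.
With Q = [Sn⁴⁺]·[Fe²⁺]^2/([Sn²⁺]·[Fe³⁺]^2) and the known concentrations, [Fe²⁺]^2 in the numerator gives [Fe²⁺] = 1.1 M.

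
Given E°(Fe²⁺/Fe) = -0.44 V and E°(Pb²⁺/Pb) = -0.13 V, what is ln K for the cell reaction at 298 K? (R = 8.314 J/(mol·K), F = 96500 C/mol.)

ln K = 24.1

E°_cell = -0.13 − (-0.44) = 0.31 V, with n = 2 electrons transferred.
At equilibrium E = 0, so the Nernst equation gives ln K = nFE°/RT = (2)(96500)(0.31)/((8.314)(298)) = 24.15.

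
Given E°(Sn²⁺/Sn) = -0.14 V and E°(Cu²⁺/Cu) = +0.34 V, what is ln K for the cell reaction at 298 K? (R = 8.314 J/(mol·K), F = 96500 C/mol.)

E°_cell = +0.34 − (-0.14) = 0.48 V, with n = 2 electrons transferred.
At equilibrium E = 0, so the Nernst equation gives ln K = nFE°/RT = (2)(96500)(0.48)/((8.314)(298)) = 37.39.

ln K = 37.4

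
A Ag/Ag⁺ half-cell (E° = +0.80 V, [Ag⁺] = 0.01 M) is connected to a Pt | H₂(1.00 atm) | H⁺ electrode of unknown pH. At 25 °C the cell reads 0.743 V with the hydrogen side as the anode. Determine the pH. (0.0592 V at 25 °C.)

E°_cell = 0.80 V and n = 2.
log Q = n(E° − E)/0.0592 = 2×(0.80 − 0.743)/0.0592 = 1.926.
With Q = [H⁺]^2 / ([Ag⁺]^2·P(H₂)), solving for [H⁺] gives log[H⁺] = -1.037, so pH = 1.04.

pH = 1.04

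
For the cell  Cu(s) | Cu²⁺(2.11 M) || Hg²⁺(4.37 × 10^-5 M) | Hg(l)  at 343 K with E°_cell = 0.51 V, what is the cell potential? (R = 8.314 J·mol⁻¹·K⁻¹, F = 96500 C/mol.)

Balancing electrons gives n = 2; the reaction quotient is Q = [Cu²⁺]/[Hg²⁺] = 4.83 × 10^4.
E = E° − (RT/nF) ln Q = 0.51 − (8.314×343)/(2×96500) × (10.785) = 0.510 − 0.159 = 0.351 V.

0.351 V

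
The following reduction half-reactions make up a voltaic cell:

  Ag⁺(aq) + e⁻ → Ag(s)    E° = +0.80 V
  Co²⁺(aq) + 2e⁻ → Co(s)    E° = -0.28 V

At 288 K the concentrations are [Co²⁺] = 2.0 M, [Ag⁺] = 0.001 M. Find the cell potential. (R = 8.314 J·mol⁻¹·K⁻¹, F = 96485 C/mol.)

The Ag⁺/Ag couple has the higher reduction potential and acts as the cathode, so E°_cell = +0.80 − (-0.28) = 1.08 V.
Balancing electrons gives n = 2; the reaction quotient is Q = [Co²⁺]/[Ag⁺]^2 = 2 × 10^6.
E = E° − (RT/nF) ln Q = 1.08 − (8.314×288)/(2×96485) × (14.509) = 1.080 − 0.180 = 0.900 V.

0.900 V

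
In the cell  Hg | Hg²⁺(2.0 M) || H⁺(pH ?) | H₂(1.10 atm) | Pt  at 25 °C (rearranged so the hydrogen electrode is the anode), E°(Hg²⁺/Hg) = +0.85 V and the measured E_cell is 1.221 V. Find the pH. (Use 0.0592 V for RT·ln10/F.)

E°_cell = 0.85 V and n = 2.
log Q = n(E° − E)/0.0592 = 2×(0.85 − 1.221)/0.0592 = -12.534.
With Q = [H⁺]^2 / ([Hg²⁺]·P(H₂)), solving for [H⁺] gives log[H⁺] = -6.096, so pH = 6.10.

pH = 6.10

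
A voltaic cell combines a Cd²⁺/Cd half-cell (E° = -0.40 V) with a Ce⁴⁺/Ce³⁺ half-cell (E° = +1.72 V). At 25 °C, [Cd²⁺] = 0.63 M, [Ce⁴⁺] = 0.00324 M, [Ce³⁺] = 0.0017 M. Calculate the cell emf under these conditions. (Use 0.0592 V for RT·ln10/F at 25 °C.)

2.14 V

The Ce⁴⁺/Ce³⁺ couple has the higher reduction potential and acts as the cathode, so E°_cell = +1.72 − (-0.40) = 2.12 V.
Balancing electrons gives n = 2; the reaction quotient is Q = [Cd²⁺]·[Ce³⁺]^2/[Ce⁴⁺]^2 = 0.173.
At 25 °C, E = E° − (0.0592/n) log Q = 2.12 − (0.0592/2)(-0.761) = 2.120 + 0.023 = 2.143 V.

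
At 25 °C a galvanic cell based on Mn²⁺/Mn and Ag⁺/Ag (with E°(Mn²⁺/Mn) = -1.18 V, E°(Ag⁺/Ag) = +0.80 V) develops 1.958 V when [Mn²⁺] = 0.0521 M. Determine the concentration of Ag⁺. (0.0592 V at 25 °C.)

0.097 M

From the Nernst equation, log Q = n(E° − E)/0.0592 = 2(1.98 − 1.958)/0.0592 = 0.743, so Q = 5.54.
With Q = [Mn²⁺]/[Ag⁺]^2 and the known concentrations, [Ag⁺]^2 in the denominator gives [Ag⁺] = 0.097 M.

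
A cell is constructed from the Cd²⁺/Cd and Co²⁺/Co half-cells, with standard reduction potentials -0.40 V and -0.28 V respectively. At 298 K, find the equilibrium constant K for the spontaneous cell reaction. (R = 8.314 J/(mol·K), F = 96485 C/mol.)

E°_cell = -0.28 − (-0.40) = 0.12 V, with n = 2 electrons transferred.
At equilibrium E = 0, so the Nernst equation gives ln K = nFE°/RT = (2)(96485)(0.12)/((8.314)(298)) = 9.35.
K = e^9.35 = 1.1 × 10^4.

1.1 × 10^4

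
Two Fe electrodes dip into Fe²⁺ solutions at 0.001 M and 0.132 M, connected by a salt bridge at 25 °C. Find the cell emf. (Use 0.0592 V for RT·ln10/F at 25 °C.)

Both half-cells are Fe²⁺/Fe, so E°_cell = 0. The concentrated side is the cathode; the cell reaction moves Fe²⁺ from high to low concentration with n = 2.
Q = [Fe²⁺]_dilute/[Fe²⁺]_conc = 0.001/0.132 = 0.00758.
E = 0 − (0.0592/2) log Q = −(0.0592/2)(-2.121) = 0.0628 V.

0.063 V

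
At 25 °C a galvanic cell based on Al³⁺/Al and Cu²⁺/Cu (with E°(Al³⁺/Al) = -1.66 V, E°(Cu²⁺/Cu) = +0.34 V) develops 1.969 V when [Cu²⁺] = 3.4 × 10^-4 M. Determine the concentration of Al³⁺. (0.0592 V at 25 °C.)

From the Nernst equation, log Q = n(E° − E)/0.0592 = 6(2.00 − 1.969)/0.0592 = 3.142, so Q = 1390.
With Q = [Al³⁺]^2/[Cu²⁺]^3 and the known concentrations, [Al³⁺]^2 in the numerator gives [Al³⁺] = 2.3 × 10^-4 M.

2.3 × 10^-4 M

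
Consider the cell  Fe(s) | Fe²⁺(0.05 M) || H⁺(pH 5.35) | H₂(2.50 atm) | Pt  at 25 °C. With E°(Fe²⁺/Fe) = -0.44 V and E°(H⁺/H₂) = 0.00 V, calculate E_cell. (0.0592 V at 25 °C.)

0.15 V

The hydrogen couple is the cathode, so E°_cell = 0.44 V; n = 2.
[H⁺] = 10^(−5.35) = 4.5 × 10^-6 M, and Q = [Fe²⁺]·P(H₂) / [H⁺]^2 = 6.26 × 10^9.
E = E° − (0.0592/2) log Q = 0.44 − (0.0592/2)(9.797) = 0.150 V.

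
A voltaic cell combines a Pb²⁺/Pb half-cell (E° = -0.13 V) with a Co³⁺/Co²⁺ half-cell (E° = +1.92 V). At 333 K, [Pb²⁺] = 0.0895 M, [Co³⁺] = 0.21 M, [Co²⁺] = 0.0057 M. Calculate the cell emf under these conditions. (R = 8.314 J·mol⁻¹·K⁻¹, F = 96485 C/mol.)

2.19 V

The Co³⁺/Co²⁺ couple has the higher reduction potential and acts as the cathode, so E°_cell = +1.92 − (-0.13) = 2.05 V.
Balancing electrons gives n = 2; the reaction quotient is Q = [Pb²⁺]·[Co²⁺]^2/[Co³⁺]^2 = 6.59 × 10^-5.
E = E° − (RT/nF) ln Q = 2.05 − (8.314×333)/(2×96485) × (-9.627) = 2.050 + 0.138 = 2.188 V.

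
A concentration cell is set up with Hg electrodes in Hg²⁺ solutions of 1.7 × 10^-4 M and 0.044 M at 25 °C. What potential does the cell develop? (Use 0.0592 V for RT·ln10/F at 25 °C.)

0.071 V

Both half-cells are Hg²⁺/Hg, so E°_cell = 0. The concentrated side is the cathode; the cell reaction moves Hg²⁺ from high to low concentration with n = 2.
Q = [Hg²⁺]_dilute/[Hg²⁺]_conc = 1.7 × 10^-4/0.044 = 0.00386.
E = 0 − (0.0592/2) log Q = −(0.0592/2)(-2.413) = 0.0714 V.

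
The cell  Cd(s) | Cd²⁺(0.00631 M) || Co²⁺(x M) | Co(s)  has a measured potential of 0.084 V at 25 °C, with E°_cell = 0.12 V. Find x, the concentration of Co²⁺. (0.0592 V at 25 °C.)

From the Nernst equation, log Q = n(E° − E)/0.0592 = 2(0.12 − 0.084)/0.0592 = 1.216, so Q = 16.5.
With Q = [Cd²⁺]/[Co²⁺] and the known concentrations, [Co²⁺] in the denominator gives [Co²⁺] = 3.8 × 10^-4 M.

3.8 × 10^-4 M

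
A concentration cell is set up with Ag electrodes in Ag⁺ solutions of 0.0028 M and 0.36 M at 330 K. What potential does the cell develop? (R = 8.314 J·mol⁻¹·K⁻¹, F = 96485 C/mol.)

Both half-cells are Ag⁺/Ag, so E°_cell = 0. The concentrated side is the cathode; the cell reaction moves Ag⁺ from high to low concentration with n = 1.
Q = [Ag⁺]_dilute/[Ag⁺]_conc = 0.0028/0.36 = 0.00778.
E = 0 − (RT/nF) ln Q = −((8.314×330)/(1×96485))(-4.856) = 0.1381 V.

0.14 V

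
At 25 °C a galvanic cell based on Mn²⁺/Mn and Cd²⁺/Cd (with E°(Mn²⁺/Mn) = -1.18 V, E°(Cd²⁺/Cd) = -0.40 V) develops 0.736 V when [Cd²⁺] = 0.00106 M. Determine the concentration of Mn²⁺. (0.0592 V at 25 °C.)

From the Nernst equation, log Q = n(E° − E)/0.0592 = 2(0.78 − 0.736)/0.0592 = 1.486, so Q = 30.7.
With Q = [Mn²⁺]/[Cd²⁺] and the known concentrations, [Mn²⁺] in the numerator gives [Mn²⁺] = 0.032 M.

0.032 M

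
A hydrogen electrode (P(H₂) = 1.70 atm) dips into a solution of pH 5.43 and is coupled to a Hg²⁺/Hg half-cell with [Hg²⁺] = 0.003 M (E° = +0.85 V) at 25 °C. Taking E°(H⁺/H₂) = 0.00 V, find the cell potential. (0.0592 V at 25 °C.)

The Hg²⁺/Hg couple is the cathode, so E°_cell = 0.85 V; n = 2.
[H⁺] = 10^(−5.43) = 3.7 × 10^-6 M, and Q = [H⁺]^2 / ([Hg²⁺]·P(H₂)) = 2.71 × 10^-9.
E = E° − (0.0592/2) log Q = 0.85 − (0.0592/2)(-8.568) = 1.104 V.

1.10 V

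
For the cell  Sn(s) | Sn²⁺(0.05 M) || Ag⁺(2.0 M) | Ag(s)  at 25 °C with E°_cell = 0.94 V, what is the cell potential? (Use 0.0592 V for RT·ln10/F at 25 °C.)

0.996 V

Balancing electrons gives n = 2; the reaction quotient is Q = [Sn²⁺]/[Ag⁺]^2 = 0.0125.
At 25 °C, E = E° − (0.0592/n) log Q = 0.94 − (0.0592/2)(-1.903) = 0.940 + 0.056 = 0.996 V.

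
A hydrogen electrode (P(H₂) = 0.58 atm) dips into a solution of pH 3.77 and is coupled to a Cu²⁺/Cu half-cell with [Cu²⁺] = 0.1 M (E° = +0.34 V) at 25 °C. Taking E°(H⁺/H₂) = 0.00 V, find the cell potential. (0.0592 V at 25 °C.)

0.53 V

The Cu²⁺/Cu couple is the cathode, so E°_cell = 0.34 V; n = 2.
[H⁺] = 10^(−3.77) = 1.7 × 10^-4 M, and Q = [H⁺]^2 / ([Cu²⁺]·P(H₂)) = 4.97 × 10^-7.
E = E° − (0.0592/2) log Q = 0.34 − (0.0592/2)(-6.303) = 0.527 V.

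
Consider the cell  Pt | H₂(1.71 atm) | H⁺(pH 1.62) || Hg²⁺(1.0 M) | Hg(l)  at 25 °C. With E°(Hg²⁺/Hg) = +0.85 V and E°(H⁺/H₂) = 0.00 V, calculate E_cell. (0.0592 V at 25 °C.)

0.95 V

The Hg²⁺/Hg couple is the cathode, so E°_cell = 0.85 V; n = 2.
[H⁺] = 10^(−1.62) = 0.024 M, and Q = [H⁺]^2 / ([Hg²⁺]·P(H₂)) = 3.37 × 10^-4.
E = E° − (0.0592/2) log Q = 0.85 − (0.0592/2)(-3.473) = 0.953 V.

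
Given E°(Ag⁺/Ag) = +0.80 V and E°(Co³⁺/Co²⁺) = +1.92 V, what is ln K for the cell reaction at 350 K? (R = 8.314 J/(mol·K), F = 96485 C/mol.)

ln K = 37.1

E°_cell = +1.92 − (+0.80) = 1.12 V, with n = 1 electron transferred.
At equilibrium E = 0, so the Nernst equation gives ln K = nFE°/RT = (1)(96485)(1.12)/((8.314)(350)) = 37.14.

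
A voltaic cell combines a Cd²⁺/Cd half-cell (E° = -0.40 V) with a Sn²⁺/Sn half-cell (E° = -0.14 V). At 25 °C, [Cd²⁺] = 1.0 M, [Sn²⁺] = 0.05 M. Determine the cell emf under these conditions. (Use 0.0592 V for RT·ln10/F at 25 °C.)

0.221 V

The Sn²⁺/Sn couple has the higher reduction potential and acts as the cathode, so E°_cell = -0.14 − (-0.40) = 0.26 V.
Balancing electrons gives n = 2; the reaction quotient is Q = [Cd²⁺]/[Sn²⁺] = 20.0.
At 25 °C, E = E° − (0.0592/n) log Q = 0.26 − (0.0592/2)(1.301) = 0.260 − 0.039 = 0.221 V.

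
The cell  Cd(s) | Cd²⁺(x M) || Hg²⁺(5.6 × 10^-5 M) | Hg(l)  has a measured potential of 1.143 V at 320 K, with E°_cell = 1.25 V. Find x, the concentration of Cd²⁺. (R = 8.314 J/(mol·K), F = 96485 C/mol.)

0.13 M

From the Nernst equation, ln Q = nF(E° − E)/RT = 2×96485×(1.25 − 1.143)/(8.314×320) = 7.761, so Q = 2350.
With Q = [Cd²⁺]/[Hg²⁺] and the known concentrations, [Cd²⁺] in the numerator gives [Cd²⁺] = 0.13 M.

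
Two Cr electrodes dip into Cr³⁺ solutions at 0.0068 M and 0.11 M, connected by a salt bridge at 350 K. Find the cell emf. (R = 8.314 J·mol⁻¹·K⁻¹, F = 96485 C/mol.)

Both half-cells are Cr³⁺/Cr, so E°_cell = 0. The concentrated side is the cathode; the cell reaction moves Cr³⁺ from high to low concentration with n = 3.
Q = [Cr³⁺]_dilute/[Cr³⁺]_conc = 0.0068/0.11 = 0.0618.
E = 0 − (RT/nF) ln Q = −((8.314×350)/(3×96485))(-2.784) = 0.0280 V.

0.028 V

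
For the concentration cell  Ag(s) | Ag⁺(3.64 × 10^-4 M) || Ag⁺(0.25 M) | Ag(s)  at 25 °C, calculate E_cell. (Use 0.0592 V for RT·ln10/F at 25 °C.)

Both half-cells are Ag⁺/Ag, so E°_cell = 0. The concentrated side is the cathode; the cell reaction moves Ag⁺ from high to low concentration with n = 1.
Q = [Ag⁺]_dilute/[Ag⁺]_conc = 3.64 × 10^-4/0.25 = 0.00146.
E = 0 − (0.0592/1) log Q = −(0.0592/1)(-2.837) = 0.1680 V.

0.17 V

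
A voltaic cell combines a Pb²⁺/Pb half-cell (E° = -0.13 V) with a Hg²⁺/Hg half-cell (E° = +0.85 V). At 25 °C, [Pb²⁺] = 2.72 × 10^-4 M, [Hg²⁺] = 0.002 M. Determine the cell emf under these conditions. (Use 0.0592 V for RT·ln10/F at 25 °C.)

The Hg²⁺/Hg couple has the higher reduction potential and acts as the cathode, so E°_cell = +0.85 − (-0.13) = 0.98 V.
Balancing electrons gives n = 2; the reaction quotient is Q = [Pb²⁺]/[Hg²⁺] = 0.136.
At 25 °C, E = E° − (0.0592/n) log Q = 0.98 − (0.0592/2)(-0.866) = 0.980 + 0.026 = 1.006 V.

1.01 V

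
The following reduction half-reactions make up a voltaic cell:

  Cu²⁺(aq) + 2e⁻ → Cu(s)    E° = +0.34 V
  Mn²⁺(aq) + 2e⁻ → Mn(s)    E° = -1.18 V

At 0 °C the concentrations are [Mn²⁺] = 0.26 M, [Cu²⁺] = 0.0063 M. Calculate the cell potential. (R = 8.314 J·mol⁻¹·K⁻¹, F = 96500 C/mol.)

The Cu²⁺/Cu couple has the higher reduction potential and acts as the cathode, so E°_cell = +0.34 − (-1.18) = 1.52 V.
Balancing electrons gives n = 2; the reaction quotient is Q = [Mn²⁺]/[Cu²⁺] = 41.3.
E = E° − (RT/nF) ln Q = 1.52 − (8.314×273)/(2×96500) × (3.720) = 1.520 − 0.044 = 1.476 V.

1.48 V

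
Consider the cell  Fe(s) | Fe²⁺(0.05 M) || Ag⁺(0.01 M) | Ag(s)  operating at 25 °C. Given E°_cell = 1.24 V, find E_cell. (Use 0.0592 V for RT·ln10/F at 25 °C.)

1.16 V

Balancing electrons gives n = 2; the reaction quotient is Q = [Fe²⁺]/[Ag⁺]^2 = 500.
At 25 °C, E = E° − (0.0592/n) log Q = 1.24 − (0.0592/2)(2.699) = 1.240 − 0.080 = 1.160 V.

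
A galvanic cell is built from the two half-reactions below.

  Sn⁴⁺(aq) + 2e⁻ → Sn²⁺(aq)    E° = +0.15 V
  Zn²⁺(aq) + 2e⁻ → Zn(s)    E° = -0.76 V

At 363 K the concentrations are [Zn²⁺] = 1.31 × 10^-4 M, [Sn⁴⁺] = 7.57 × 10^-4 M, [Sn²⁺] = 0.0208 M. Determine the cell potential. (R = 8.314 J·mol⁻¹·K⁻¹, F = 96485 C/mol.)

The Sn⁴⁺/Sn²⁺ couple has the higher reduction potential and acts as the cathode, so E°_cell = +0.15 − (-0.76) = 0.91 V.
Balancing electrons gives n = 2; the reaction quotient is Q = [Zn²⁺]·[Sn²⁺]/[Sn⁴⁺] = 0.00360.
E = E° − (RT/nF) ln Q = 0.91 − (8.314×363)/(2×96485) × (-5.627) = 0.910 + 0.088 = 0.998 V.

0.998 V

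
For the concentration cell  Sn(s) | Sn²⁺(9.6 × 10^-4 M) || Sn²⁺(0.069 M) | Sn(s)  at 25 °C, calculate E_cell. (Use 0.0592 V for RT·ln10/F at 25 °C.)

Both half-cells are Sn²⁺/Sn, so E°_cell = 0. The concentrated side is the cathode; the cell reaction moves Sn²⁺ from high to low concentration with n = 2.
Q = [Sn²⁺]_dilute/[Sn²⁺]_conc = 9.6 × 10^-4/0.069 = 0.0139.
E = 0 − (0.0592/2) log Q = −(0.0592/2)(-1.857) = 0.0550 V.

0.055 V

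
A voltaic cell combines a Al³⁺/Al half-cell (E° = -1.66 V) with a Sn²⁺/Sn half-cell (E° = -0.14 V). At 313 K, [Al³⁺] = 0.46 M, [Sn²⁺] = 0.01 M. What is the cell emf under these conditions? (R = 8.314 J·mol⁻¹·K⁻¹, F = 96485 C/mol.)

The Sn²⁺/Sn couple has the higher reduction potential and acts as the cathode, so E°_cell = -0.14 − (-1.66) = 1.52 V.
Balancing electrons gives n = 6; the reaction quotient is Q = [Al³⁺]^2/[Sn²⁺]^3 = 2.12 × 10^5.
E = E° − (RT/nF) ln Q = 1.52 − (8.314×313)/(6×96485) × (12.262) = 1.520 − 0.055 = 1.465 V.

1.46 V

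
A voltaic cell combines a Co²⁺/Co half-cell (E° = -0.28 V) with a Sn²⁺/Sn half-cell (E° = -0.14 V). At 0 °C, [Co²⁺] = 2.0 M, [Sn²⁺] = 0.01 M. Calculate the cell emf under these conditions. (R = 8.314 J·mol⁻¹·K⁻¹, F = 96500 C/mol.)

The Sn²⁺/Sn couple has the higher reduction potential and acts as the cathode, so E°_cell = -0.14 − (-0.28) = 0.14 V.
Balancing electrons gives n = 2; the reaction quotient is Q = [Co²⁺]/[Sn²⁺] = 200.
E = E° − (RT/nF) ln Q = 0.14 − (8.314×273)/(2×96500) × (5.298) = 0.140 − 0.062 = 0.078 V.

0.078 V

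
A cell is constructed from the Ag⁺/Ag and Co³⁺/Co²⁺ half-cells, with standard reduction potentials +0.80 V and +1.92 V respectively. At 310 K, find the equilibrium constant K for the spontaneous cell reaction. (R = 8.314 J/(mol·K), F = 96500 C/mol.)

E°_cell = +1.92 − (+0.80) = 1.12 V, with n = 1 electron transferred.
At equilibrium E = 0, so the Nernst equation gives ln K = nFE°/RT = (1)(96500)(1.12)/((8.314)(310)) = 41.93.
K = e^41.93 = 1.6 × 10^18.

1.6 × 10^18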